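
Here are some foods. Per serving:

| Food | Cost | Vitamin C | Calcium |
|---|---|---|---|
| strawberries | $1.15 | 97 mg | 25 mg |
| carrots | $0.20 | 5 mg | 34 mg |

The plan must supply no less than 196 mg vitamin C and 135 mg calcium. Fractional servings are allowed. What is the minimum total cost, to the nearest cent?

$2.69

strawberries only: max(196/97, 135/25) = 5.4 servings → $6.21.
carrots only: max(196/5, 135/34) = 39.2 servings → $7.84.
strawberries + carrots with both tight: 1.887 servings and 2.583 servings → $2.69.
So the least-cost plan costs $2.69.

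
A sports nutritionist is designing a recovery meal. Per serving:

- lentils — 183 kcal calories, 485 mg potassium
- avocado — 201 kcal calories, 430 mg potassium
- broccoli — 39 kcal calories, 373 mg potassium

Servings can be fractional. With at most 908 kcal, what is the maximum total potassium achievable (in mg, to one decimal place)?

Potassium per kcal: broccoli 9.564, lentils 2.65, avocado 2.139.
With no serving limits, spend the whole calories allowance on broccoli: 908 kcal / 39 kcal × 373 mg = 8684.2 mg.

8684.2 mg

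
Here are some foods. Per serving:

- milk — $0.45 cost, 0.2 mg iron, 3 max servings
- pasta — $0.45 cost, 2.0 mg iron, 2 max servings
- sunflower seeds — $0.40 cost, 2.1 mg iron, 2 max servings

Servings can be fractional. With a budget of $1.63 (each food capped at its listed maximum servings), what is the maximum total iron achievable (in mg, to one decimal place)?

Iron per dollar: sunflower seeds 5.25, pasta 4.444, milk 0.4444.
Take 2 servings of sunflower seeds: spends $0.80, +4.2 mg iron (running total 4.2 mg).
Take 1.844 servings of pasta: spends $0.83, +3.7 mg iron (running total 7.9 mg).
Greedy by best ratio exhausts the cost allowance optimally: 7.9 mg.

7.9 mg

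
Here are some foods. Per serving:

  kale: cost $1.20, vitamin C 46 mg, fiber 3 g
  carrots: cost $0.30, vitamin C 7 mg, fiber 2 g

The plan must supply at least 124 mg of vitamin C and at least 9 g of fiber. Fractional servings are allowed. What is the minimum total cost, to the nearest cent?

Minimising a linear cost over {vitamin C ≥ 124, fiber ≥ 9, servings ≥ 0} — the optimum is at a vertex, using one or two foods.
kale only: max(124/46, 9/3) = 3 servings → $3.60.
carrots only: max(124/7, 9/2) = 17.71 servings → $5.31.
kale + carrots with both tight: 2.606 servings and 0.5915 servings → $3.30.
Cheapest feasible corner: $3.30.

$3.30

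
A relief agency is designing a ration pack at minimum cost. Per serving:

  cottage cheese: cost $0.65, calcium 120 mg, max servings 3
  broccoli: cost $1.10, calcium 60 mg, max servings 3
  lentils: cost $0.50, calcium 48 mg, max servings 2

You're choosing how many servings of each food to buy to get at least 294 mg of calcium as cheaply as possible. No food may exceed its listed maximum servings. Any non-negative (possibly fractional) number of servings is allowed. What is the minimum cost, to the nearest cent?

$1.59

Cost per mg of calcium: cottage cheese $0.0054, lentils $0.0104, broccoli $0.0183.
Take 2.45 servings of cottage cheese: +294.0 mg calcium for $1.59 (total $1.59, still need 0.0 mg).
Greedy by cheapest-per-mg is optimal for a single linear constraint, so the minimum cost is $1.59.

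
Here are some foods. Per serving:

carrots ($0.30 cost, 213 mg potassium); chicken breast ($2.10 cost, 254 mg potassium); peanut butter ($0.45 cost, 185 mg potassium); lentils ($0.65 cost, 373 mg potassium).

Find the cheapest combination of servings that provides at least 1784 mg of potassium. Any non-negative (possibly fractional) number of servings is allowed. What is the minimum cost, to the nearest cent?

Cost per mg of potassium: carrots $0.0014, lentils $0.0017, peanut butter $0.0024, chicken breast $0.0083.
With no serving limits, use only carrots: 1784 mg / 213 mg = 8.376 servings × $0.30 = $2.51.

$2.51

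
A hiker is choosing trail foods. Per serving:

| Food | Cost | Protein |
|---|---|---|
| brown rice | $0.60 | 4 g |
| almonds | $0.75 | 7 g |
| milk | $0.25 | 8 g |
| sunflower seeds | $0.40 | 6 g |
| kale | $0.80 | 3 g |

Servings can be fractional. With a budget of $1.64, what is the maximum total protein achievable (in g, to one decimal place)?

52.5 g

Protein per dollar: milk 32, sunflower seeds 15, almonds 9.333, brown rice 6.667, kale 3.75.
With no serving limits, spend the whole cost allowance on milk: $1.64 / $0.25 × 8 g = 52.5 g.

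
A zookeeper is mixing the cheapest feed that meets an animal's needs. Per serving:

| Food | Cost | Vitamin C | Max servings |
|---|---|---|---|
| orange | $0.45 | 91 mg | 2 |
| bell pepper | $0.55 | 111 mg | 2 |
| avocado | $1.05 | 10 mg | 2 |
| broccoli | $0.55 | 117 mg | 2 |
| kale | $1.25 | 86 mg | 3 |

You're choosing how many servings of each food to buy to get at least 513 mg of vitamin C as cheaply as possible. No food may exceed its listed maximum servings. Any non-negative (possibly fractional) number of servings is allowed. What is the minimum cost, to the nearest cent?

Cost per mg of vitamin C: broccoli $0.0047, orange $0.0049, bell pepper $0.0050, kale $0.0145, avocado $0.1050.
Take 2 servings of broccoli: +234.0 mg vitamin C for $1.10 (total $1.10, still need 279.0 mg).
Take 2 servings of orange: +182.0 mg vitamin C for $0.90 (total $2.00, still need 97.0 mg).
Take 0.8739 servings of bell pepper: +97.0 mg vitamin C for $0.48 (total $2.48, still need 0.0 mg).
Greedy by cheapest-per-mg is optimal for a single linear constraint, so the minimum cost is $2.48.

$2.48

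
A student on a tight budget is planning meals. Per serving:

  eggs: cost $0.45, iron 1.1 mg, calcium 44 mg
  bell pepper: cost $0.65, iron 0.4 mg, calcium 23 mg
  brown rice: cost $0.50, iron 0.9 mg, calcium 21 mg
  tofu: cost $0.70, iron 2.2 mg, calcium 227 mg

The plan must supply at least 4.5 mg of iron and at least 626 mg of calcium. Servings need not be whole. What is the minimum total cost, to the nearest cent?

$1.93

A basic optimal solution has at most two foods positive. Try each food alone and each pair with both targets met exactly.
eggs only: max(4.5/1.1, 626/44) = 14.23 servings → $6.40.
bell pepper only: max(4.5/0.4, 626/23) = 27.22 servings → $17.69.
brown rice only: max(4.5/0.9, 626/21) = 29.81 servings → $14.90.
tofu only: max(4.5/2.2, 626/227) = 2.758 servings → $1.93.
eggs + bell pepper: intersection lies outside the first quadrant.
eggs + brown rice with both targets exact would need a negative amount; discard.
eggs + tofu: the both-tight solution has a negative serving — not a feasible corner.
bell pepper + brown rice with both targets exact would need a negative amount; discard.
bell pepper + tofu: intersection lies outside the first quadrant.
brown rice + tofu: the both-tight solution has a negative serving — not a feasible corner.
Cheapest feasible corner: $1.93.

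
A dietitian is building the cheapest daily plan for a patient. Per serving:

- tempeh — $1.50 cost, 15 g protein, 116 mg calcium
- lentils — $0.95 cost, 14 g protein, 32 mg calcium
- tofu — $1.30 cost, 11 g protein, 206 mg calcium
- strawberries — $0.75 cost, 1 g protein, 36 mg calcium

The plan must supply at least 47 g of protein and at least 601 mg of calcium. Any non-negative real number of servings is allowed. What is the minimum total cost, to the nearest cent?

The cheapest plan sits at a corner of the feasible region — with two constraints it uses at most two foods.
tempeh only: max(47/15, 601/116) = 5.181 servings → $7.77.
lentils only: max(47/14, 601/32) = 18.78 servings → $17.84.
tofu only: max(47/11, 601/206) = 4.273 servings → $5.55.
strawberries only: max(47/1, 601/36) = 47 servings → $35.25.
tempeh + lentils: intersection lies outside the first quadrant.
tempeh + tofu with both tight: 1.693 servings and 1.964 servings → $5.09.
tempeh + strawberries with both tight: 2.573 servings and 8.403 servings → $10.16.
lentils + tofu with both tight: 1.213 servings and 2.729 servings → $4.70.
lentils + strawberries with both tight: 2.311 servings and 14.64 servings → $13.18.
tofu + strawberries: the both-tight solution has a negative serving — not a feasible corner.
So the least-cost plan costs $4.70.

$4.70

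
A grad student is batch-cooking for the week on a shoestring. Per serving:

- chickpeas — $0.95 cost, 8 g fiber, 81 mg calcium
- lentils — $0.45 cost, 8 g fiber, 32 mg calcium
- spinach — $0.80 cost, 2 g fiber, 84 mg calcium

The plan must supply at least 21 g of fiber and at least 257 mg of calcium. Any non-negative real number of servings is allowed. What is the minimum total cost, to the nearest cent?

$2.75

Minimising a linear cost over {fiber ≥ 21, calcium ≥ 257, servings ≥ 0} — the optimum is at a vertex, using one or two foods.
chickpeas only: max(21/8, 257/81) = 3.173 servings → $3.01.
lentils only: max(21/8, 257/32) = 8.031 servings → $3.61.
spinach only: max(21/2, 257/84) = 10.5 servings → $8.40.
chickpeas + lentils: intersection lies outside the first quadrant.
chickpeas + spinach with both tight: 2.451 servings and 0.6961 servings → $2.89.
lentils + spinach with both tight: 2.056 servings and 2.276 servings → $2.75.
So the least-cost plan costs $2.75.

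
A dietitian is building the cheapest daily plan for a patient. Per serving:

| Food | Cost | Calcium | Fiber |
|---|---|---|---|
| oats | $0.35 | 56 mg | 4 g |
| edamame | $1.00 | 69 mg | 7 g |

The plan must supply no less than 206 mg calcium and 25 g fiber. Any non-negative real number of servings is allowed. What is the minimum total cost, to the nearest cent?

$2.19

Two binding constraints pin down two serving amounts, so the optimal mix uses at most two foods. The candidates are each food alone (scaled to the tighter of calcium/fiber) and each pair with both constraints tight.
oats only: max(206/56, 25/4) = 6.25 servings → $2.19.
edamame only: max(206/69, 25/7) = 3.571 servings → $3.57.
oats + edamame: the both-tight solution has a negative serving — not a feasible corner.
The minimum over all feasible corners is $2.19.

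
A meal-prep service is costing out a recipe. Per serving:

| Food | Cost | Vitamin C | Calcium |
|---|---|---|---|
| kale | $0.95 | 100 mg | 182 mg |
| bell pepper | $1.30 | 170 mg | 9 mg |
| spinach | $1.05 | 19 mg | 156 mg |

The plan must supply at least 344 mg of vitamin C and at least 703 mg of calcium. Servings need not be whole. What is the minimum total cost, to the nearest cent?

$3.67

For a min-cost LP with two ≥-constraints, a basic feasible solution has at most two positive variables.
kale only: max(344/100, 703/182) = 3.863 servings → $3.67.
bell pepper only: max(344/170, 703/9) = 78.11 servings → $101.54.
spinach only: max(344/19, 703/156) = 18.11 servings → $19.01.
kale + bell pepper: intersection lies outside the first quadrant.
kale + spinach with both tight: 3.32 servings and 0.6335 servings → $3.82.
bell pepper + spinach with both tight: 1.53 servings and 4.418 servings → $6.63.
So the least-cost plan costs $3.67.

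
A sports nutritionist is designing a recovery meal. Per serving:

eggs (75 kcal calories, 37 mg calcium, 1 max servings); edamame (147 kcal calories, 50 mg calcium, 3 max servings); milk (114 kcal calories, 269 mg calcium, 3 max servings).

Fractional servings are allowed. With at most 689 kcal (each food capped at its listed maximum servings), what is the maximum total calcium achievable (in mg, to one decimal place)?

936.5 mg

Calcium per kcal: milk 2.36, eggs 0.4933, edamame 0.3401.
Take 3 servings of milk: uses 342 kcal, +807.0 mg calcium (running total 807.0 mg).
Take 1 serving of eggs: uses 75 kcal, +37.0 mg calcium (running total 844.0 mg).
Take 1.85 servings of edamame: uses 272 kcal, +92.5 mg calcium (running total 936.5 mg).
Filling greedily by calcium-per-kcal is optimal for one linear limit, giving 936.5 mg.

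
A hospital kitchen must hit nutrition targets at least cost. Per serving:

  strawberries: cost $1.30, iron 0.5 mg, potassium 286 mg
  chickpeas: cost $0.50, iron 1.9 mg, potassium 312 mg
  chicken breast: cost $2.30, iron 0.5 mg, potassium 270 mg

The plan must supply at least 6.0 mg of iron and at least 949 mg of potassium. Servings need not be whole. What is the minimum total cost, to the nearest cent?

$1.58

The cheapest plan sits at a corner of the feasible region — with two constraints it uses at most two foods.
strawberries only: max(6.0/0.5, 949/286) = 12 servings → $15.60.
chickpeas only: max(6.0/1.9, 949/312) = 3.158 servings → $1.58.
chicken breast only: max(6.0/0.5, 949/270) = 12 servings → $27.60.
strawberries + chickpeas: intersection lies outside the first quadrant.
strawberries + chicken breast with both targets exact would need a negative amount; discard.
chickpeas + chicken breast with both targets exact would need a negative amount; discard.
The minimum over all feasible corners is $1.58.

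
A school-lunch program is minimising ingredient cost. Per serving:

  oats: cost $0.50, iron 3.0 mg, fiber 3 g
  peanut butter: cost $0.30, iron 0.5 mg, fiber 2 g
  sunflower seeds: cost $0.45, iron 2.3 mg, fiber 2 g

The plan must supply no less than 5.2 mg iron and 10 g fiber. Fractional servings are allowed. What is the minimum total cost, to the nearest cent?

$1.56

The cheapest plan sits at a corner of the feasible region — with two constraints it uses at most two foods.
oats only: max(5.2/3.0, 10/3) = 3.333 servings → $1.67.
peanut butter only: max(5.2/0.5, 10/2) = 10.4 servings → $3.12.
sunflower seeds only: max(5.2/2.3, 10/2) = 5 servings → $2.25.
oats + peanut butter with both tight: 1.2 servings and 3.2 servings → $1.56.
oats + sunflower seeds with both targets exact would need a negative amount; discard.
peanut butter + sunflower seeds with both tight: 3.5 servings and 1.5 servings → $1.73.
Cheapest feasible corner: $1.56.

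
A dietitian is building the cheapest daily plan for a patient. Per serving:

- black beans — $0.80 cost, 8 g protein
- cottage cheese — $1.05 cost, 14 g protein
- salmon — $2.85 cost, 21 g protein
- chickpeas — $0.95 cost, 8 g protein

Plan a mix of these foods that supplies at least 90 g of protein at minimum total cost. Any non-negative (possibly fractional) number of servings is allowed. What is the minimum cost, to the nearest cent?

Cost per g of protein: cottage cheese $0.0750, black beans $0.1000, chickpeas $0.1187, salmon $0.1357.
With no serving limits, use only cottage cheese: 90 g / 14 g = 6.429 servings × $1.05 = $6.75.

$6.75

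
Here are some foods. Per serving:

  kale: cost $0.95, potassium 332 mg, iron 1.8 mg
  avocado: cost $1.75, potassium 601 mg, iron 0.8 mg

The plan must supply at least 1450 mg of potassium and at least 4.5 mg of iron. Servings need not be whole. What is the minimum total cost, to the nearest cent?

$4.15

An LP optimum is at a vertex; with two nutrient constraints at most two foods are used. Check each candidate.
kale only: max(1450/332, 4.5/1.8) = 4.367 servings → $4.15.
avocado only: max(1450/601, 4.5/0.8) = 5.625 servings → $9.84.
kale + avocado with both tight: 1.892 servings and 1.367 servings → $4.19.
Cheapest feasible corner: $4.15.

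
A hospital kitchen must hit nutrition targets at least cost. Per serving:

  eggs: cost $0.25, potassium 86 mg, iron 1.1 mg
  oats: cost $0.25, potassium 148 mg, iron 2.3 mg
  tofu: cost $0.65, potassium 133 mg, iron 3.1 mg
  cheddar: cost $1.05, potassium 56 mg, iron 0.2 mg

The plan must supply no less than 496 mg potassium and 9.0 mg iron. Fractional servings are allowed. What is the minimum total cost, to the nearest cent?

For a min-cost LP with two ≥-constraints, a basic feasible solution has at most two positive variables.
eggs only: max(496/86, 9.0/1.1) = 8.182 servings → $2.05.
oats only: max(496/148, 9.0/2.3) = 3.913 servings → $0.98.
tofu only: max(496/133, 9.0/3.1) = 3.729 servings → $2.42.
cheddar only: max(496/56, 9.0/0.2) = 45 servings → $47.25.
eggs + oats: intersection lies outside the first quadrant.
eggs + tofu with both tight: 2.831 servings and 1.899 servings → $1.94.
eggs + cheddar with both targets exact would need a negative amount; discard.
oats + tofu with both tight: 2.228 servings and 1.25 servings → $1.37.
oats + cheddar with both targets exact would need a negative amount; discard.
tofu + cheddar with both tight: 2.754 servings and 2.317 servings → $4.22.
The minimum over all feasible corners is $0.98.

$0.98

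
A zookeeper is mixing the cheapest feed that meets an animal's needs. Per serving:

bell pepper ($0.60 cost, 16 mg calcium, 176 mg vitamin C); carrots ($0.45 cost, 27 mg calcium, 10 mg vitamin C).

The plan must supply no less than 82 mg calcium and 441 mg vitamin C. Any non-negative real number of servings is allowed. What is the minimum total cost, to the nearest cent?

Check every corner: each single food scaled to meet both minima, and each pair solved so both constraints bind.
bell pepper only: max(82/16, 441/176) = 5.125 servings → $3.08.
carrots only: max(82/27, 441/10) = 44.1 servings → $19.84.
bell pepper + carrots with both tight: 2.414 servings and 1.606 servings → $2.17.
The minimum over all feasible corners is $2.17.

$2.17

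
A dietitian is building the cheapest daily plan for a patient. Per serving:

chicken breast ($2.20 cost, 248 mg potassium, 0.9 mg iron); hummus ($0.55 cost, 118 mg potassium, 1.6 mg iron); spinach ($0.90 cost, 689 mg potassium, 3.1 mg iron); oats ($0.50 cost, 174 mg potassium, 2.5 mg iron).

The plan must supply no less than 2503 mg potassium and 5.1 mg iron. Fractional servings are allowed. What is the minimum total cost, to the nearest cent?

$3.27

At the optimum either one food covers both requirements or two foods hit both targets exactly; no other combination can be cheaper.
chicken breast only: max(2503/248, 5.1/0.9) = 10.09 servings → $22.20.
hummus only: max(2503/118, 5.1/1.6) = 21.21 servings → $11.67.
spinach only: max(2503/689, 5.1/3.1) = 3.633 servings → $3.27.
oats only: max(2503/174, 5.1/2.5) = 14.39 servings → $7.19.
chicken breast + hummus: the both-tight solution has a negative serving — not a feasible corner.
chicken breast + spinach: the both-tight solution has a negative serving — not a feasible corner.
chicken breast + oats: the both-tight solution has a negative serving — not a feasible corner.
hummus + spinach: the both-tight solution has a negative serving — not a feasible corner.
hummus + oats: the both-tight solution has a negative serving — not a feasible corner.
spinach + oats: intersection lies outside the first quadrant.
Cheapest feasible corner: $3.27.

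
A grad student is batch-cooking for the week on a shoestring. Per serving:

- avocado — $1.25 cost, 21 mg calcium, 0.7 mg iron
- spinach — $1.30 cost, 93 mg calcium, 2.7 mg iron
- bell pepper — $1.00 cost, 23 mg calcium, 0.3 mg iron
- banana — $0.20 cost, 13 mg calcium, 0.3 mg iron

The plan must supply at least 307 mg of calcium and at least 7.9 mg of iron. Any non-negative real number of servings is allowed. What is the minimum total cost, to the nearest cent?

$4.29

The cheapest plan sits at a corner of the feasible region — with two constraints it uses at most two foods.
avocado only: max(307/21, 7.9/0.7) = 14.62 servings → $18.27.
spinach only: max(307/93, 7.9/2.7) = 3.301 servings → $4.29.
bell pepper only: max(307/23, 7.9/0.3) = 26.33 servings → $26.33.
banana only: max(307/13, 7.9/0.3) = 26.33 servings → $5.27.
avocado + spinach with both targets exact would need a negative amount; discard.
avocado + bell pepper with both tight: 9.143 servings and 5 servings → $16.43.
avocado + banana with both tight: 3.786 servings and 17.5 servings → $8.23.
spinach + bell pepper with both tight: 2.62 servings and 2.754 servings → $6.16.
spinach + banana with both tight: 1.472 servings and 13.08 servings → $4.53.
bell pepper + banana: the both-tight solution has a negative serving — not a feasible corner.
So the least-cost plan costs $4.29.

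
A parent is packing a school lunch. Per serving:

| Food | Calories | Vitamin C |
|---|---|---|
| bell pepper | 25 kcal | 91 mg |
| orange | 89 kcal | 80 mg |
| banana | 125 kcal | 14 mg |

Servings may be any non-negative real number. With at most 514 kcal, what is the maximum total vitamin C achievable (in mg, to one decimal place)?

Vitamin C per kcal: bell pepper 3.64, orange 0.8989, banana 0.112.
With no serving limits, spend the whole calories allowance on bell pepper: 514 kcal / 25 kcal × 91 mg = 1871.0 mg.

1871.0 mg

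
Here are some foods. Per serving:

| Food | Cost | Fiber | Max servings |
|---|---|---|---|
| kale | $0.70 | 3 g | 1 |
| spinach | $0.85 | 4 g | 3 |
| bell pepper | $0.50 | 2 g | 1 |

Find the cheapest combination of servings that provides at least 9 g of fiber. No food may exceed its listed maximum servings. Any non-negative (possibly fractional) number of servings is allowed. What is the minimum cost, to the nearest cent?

$1.91

Cost per g of fiber: spinach $0.2125, kale $0.2333, bell pepper $0.2500.
Take 2.25 servings of spinach: +9.0 g fiber for $1.91 (total $1.91, still need 0.0 g).
Greedy by cheapest-per-g is optimal for a single linear constraint, so the minimum cost is $1.91.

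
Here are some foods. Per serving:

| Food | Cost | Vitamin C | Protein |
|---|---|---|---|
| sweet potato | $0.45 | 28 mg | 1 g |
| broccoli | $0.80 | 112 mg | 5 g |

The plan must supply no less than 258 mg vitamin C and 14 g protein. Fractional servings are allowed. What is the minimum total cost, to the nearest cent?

$2.24

With two linear requirements the optimum uses one or two foods; enumerate the corners.
sweet potato only: max(258/28, 14/1) = 14 servings → $6.30.
broccoli only: max(258/112, 14/5) = 2.8 servings → $2.24.
sweet potato + broccoli: intersection lies outside the first quadrant.
So the least-cost plan costs $2.24.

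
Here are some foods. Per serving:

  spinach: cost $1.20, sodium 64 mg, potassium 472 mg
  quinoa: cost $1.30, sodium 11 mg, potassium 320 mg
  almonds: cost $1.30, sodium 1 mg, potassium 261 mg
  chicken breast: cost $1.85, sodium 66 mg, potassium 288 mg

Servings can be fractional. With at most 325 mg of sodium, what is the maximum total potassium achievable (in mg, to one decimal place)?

Potassium per mg sodium: almonds 261, quinoa 29.09, spinach 7.375, chicken breast 4.364.
With no serving limits, spend the whole sodium allowance on almonds: 325 mg / 1 mg × 261 mg = 84825.0 mg.

84825.0 mg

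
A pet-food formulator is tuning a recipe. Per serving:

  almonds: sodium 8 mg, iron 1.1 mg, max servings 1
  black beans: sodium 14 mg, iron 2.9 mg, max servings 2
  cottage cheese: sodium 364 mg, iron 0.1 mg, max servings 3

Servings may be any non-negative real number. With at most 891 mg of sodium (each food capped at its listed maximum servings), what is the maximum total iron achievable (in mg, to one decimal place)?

7.1 mg

Iron per mg sodium: black beans 0.2071, almonds 0.1375, cottage cheese 0.0002747.
Take 2 servings of black beans: uses 28 mg sodium, +5.8 mg iron (running total 5.8 mg).
Take 1 serving of almonds: uses 8 mg sodium, +1.1 mg iron (running total 6.9 mg).
Take 2.349 servings of cottage cheese: uses 855 mg sodium, +0.2 mg iron (running total 7.1 mg).
Greedy by best ratio exhausts the sodium allowance optimally: 7.1 mg.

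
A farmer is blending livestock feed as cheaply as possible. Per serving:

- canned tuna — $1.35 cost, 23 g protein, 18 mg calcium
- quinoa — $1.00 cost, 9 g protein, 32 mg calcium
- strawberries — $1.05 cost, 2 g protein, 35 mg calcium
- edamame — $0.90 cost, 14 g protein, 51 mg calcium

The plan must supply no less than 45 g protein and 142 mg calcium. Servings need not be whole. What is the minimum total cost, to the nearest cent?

With two linear requirements the optimum uses one or two foods; enumerate the corners.
canned tuna only: max(45/23, 142/18) = 7.889 servings → $10.65.
quinoa only: max(45/9, 142/32) = 5 servings → $5.00.
strawberries only: max(45/2, 142/35) = 22.5 servings → $23.62.
edamame only: max(45/14, 142/51) = 3.214 servings → $2.89.
canned tuna + quinoa with both tight: 0.2822 servings and 4.279 servings → $4.66.
canned tuna + strawberries with both tight: 1.679 servings and 3.194 servings → $5.62.
canned tuna + edamame with both tight: 0.3333 servings and 2.667 servings → $2.85.
quinoa + strawberries: intersection lies outside the first quadrant.
quinoa + edamame: intersection lies outside the first quadrant.
strawberries + edamame with both targets exact would need a negative amount; discard.
So the least-cost plan costs $2.85.

$2.85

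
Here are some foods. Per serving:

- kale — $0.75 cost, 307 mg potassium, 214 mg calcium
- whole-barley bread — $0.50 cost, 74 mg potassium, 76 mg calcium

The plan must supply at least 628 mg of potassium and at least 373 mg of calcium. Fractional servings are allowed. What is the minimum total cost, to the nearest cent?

kale only: max(628/307, 373/214) = 2.046 servings → $1.53.
whole-barley bread only: max(628/74, 373/76) = 8.486 servings → $4.24.
kale + whole-barley bread: intersection lies outside the first quadrant.
The minimum over all feasible corners is $1.53.

$1.53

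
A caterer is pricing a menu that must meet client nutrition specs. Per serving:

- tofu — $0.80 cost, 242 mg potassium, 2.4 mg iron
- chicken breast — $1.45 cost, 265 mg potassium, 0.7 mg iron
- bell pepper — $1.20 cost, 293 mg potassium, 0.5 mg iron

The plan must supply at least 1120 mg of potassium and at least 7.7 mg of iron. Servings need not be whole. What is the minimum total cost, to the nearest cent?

$3.70

tofu only: max(1120/242, 7.7/2.4) = 4.628 servings → $3.70.
chicken breast only: max(1120/265, 7.7/0.7) = 11 servings → $15.95.
bell pepper only: max(1120/293, 7.7/0.5) = 15.4 servings → $18.48.
tofu + chicken breast with both tight: 2.693 servings and 1.767 servings → $4.72.
tofu + bell pepper with both tight: 2.913 servings and 1.416 servings → $4.03.
chicken breast + bell pepper with both targets exact would need a negative amount; discard.
Cheapest feasible corner: $3.70.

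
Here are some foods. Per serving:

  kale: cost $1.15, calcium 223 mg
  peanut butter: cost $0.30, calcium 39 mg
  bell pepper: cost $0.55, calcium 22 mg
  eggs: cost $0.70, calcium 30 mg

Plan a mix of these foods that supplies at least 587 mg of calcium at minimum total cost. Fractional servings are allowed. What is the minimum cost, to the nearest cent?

Cost per mg of calcium: kale $0.0052, peanut butter $0.0077, eggs $0.0233, bell pepper $0.0250.
With no serving limits, use only kale: 587 mg / 223 mg = 2.632 servings × $1.15 = $3.03.

$3.03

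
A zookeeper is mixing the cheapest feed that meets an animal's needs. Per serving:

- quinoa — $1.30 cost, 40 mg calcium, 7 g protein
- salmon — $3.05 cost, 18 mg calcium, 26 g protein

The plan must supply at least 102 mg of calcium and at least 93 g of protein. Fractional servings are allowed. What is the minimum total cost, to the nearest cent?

$11.42

This is a tiny linear program; its minimum lies at a vertex of the feasible set. List the vertices and price them.
quinoa only: max(102/40, 93/7) = 13.29 servings → $17.27.
salmon only: max(102/18, 93/26) = 5.667 servings → $17.28.
quinoa + salmon with both tight: 1.07 servings and 3.289 servings → $11.42.
Cheapest feasible corner: $11.42.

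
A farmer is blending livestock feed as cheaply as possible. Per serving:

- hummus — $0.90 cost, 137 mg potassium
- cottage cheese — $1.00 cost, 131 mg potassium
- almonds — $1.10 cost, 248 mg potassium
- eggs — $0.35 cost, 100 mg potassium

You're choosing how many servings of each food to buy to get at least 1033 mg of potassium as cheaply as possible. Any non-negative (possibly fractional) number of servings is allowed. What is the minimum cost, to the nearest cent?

Cost per mg of potassium: eggs $0.0035, almonds $0.0044, hummus $0.0066, cottage cheese $0.0076.
With no serving limits, use only eggs: 1033 mg / 100 mg = 10.33 servings × $0.35 = $3.62.

$3.62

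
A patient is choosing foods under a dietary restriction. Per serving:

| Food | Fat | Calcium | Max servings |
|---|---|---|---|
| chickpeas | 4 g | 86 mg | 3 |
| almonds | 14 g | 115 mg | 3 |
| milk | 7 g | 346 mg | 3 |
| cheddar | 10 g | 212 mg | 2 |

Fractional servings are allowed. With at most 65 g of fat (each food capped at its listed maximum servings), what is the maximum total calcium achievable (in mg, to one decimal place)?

Calcium per g fat: milk 49.43, chickpeas 21.5, cheddar 21.2, almonds 8.214.
Take 3 servings of milk: uses 21 g fat, +1038.0 mg calcium (running total 1038.0 mg).
Take 3 servings of chickpeas: uses 12 g fat, +258.0 mg calcium (running total 1296.0 mg).
Take 2 servings of cheddar: uses 20 g fat, +424.0 mg calcium (running total 1720.0 mg).
Take 0.8571 servings of almonds: uses 12 g fat, +98.6 mg calcium (running total 1818.6 mg).
Filling greedily by calcium-per-g fat is optimal for one linear limit, giving 1818.6 mg.

1818.6 mg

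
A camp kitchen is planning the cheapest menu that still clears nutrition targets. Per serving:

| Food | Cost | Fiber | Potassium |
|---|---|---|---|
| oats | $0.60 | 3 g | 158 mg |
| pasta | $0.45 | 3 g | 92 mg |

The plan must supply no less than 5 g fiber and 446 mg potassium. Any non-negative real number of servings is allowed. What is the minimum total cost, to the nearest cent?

Compare the cost at each extreme point of the feasible region.
oats only: max(5/3, 446/158) = 2.823 servings → $1.69.
pasta only: max(5/3, 446/92) = 4.848 servings → $2.18.
oats + pasta with both targets exact would need a negative amount; discard.
So the least-cost plan costs $1.69.

$1.69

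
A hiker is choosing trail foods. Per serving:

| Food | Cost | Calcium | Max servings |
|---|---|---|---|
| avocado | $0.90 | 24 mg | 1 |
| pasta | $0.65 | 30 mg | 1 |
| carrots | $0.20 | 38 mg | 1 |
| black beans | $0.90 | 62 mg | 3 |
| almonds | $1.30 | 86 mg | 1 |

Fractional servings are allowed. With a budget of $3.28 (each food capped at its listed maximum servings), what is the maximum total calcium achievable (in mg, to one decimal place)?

249.1 mg

Calcium per dollar: carrots 190, black beans 68.89, almonds 66.15, pasta 46.15, avocado 26.67.
Take 1 serving of carrots: spends $0.20, +38.0 mg calcium (running total 38.0 mg).
Take 3 servings of black beans: spends $2.70, +186.0 mg calcium (running total 224.0 mg).
Take 0.2923 servings of almonds: spends $0.38, +25.1 mg calcium (running total 249.1 mg).
Greedy by best ratio exhausts the cost allowance optimally: 249.1 mg.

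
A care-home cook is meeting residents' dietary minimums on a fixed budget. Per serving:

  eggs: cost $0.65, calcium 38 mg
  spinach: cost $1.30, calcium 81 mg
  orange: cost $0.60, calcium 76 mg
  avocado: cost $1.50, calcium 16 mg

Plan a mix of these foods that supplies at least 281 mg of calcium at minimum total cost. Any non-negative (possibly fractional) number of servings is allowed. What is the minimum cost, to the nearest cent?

$2.22

Cost per mg of calcium: orange $0.0079, spinach $0.0160, eggs $0.0171, avocado $0.0938.
With no serving limits, use only orange: 281 mg / 76 mg = 3.697 servings × $0.60 = $2.22.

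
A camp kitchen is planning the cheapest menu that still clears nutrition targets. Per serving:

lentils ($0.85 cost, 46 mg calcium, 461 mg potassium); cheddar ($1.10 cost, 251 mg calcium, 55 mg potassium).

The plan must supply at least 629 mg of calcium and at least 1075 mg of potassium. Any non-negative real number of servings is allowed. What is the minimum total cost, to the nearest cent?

With two linear requirements the optimum uses one or two foods; enumerate the corners.
lentils only: max(629/46, 1075/461) = 13.67 servings → $11.62.
cheddar only: max(629/251, 1075/55) = 19.55 servings → $21.50.
lentils + cheddar with both tight: 2.078 servings and 2.125 servings → $4.10.
Cheapest feasible corner: $4.10.

$4.10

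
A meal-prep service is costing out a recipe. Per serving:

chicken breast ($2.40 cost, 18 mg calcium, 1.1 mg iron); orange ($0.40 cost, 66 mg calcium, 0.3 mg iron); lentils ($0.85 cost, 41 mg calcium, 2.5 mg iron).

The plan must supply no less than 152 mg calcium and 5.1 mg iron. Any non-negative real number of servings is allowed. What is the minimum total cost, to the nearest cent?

The cheapest plan sits at a corner of the feasible region — with two constraints it uses at most two foods.
chicken breast only: max(152/18, 5.1/1.1) = 8.444 servings → $20.27.
orange only: max(152/66, 5.1/0.3) = 17 servings → $6.80.
lentils only: max(152/41, 5.1/2.5) = 3.707 servings → $3.15.
chicken breast + orange with both tight: 4.33 servings and 1.122 servings → $10.84.
chicken breast + lentils: intersection lies outside the first quadrant.
orange + lentils with both tight: 1.119 servings and 1.906 servings → $2.07.
The minimum over all feasible corners is $2.07.

$2.07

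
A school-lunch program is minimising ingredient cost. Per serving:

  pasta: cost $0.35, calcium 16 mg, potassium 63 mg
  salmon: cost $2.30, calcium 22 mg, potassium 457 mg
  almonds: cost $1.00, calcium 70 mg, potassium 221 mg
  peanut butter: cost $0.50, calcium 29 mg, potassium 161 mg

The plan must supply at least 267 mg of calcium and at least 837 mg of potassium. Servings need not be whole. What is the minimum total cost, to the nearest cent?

$3.81

Compare the cost at each extreme point of the feasible region.
pasta only: max(267/16, 837/63) = 16.69 servings → $5.84.
salmon only: max(267/22, 837/457) = 12.14 servings → $27.91.
almonds only: max(267/70, 837/221) = 3.814 servings → $3.81.
peanut butter only: max(267/29, 837/161) = 9.207 servings → $4.60.
pasta + salmon with both targets exact would need a negative amount; discard.
pasta + almonds: intersection lies outside the first quadrant.
pasta + peanut butter with both targets exact would need a negative amount; discard.
salmon + almonds with both targets exact would need a negative amount; discard.
salmon + peanut butter with both targets exact would need a negative amount; discard.
almonds + peanut butter with both targets exact would need a negative amount; discard.
So the least-cost plan costs $3.81.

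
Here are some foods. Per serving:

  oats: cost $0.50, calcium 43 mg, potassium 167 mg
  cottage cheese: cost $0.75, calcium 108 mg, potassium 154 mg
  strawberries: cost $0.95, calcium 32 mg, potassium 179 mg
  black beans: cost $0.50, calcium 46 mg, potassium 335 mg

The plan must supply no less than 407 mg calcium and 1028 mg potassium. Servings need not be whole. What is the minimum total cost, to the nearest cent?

$3.13

An LP optimum is at a vertex; with two nutrient constraints at most two foods are used. Check each candidate.
oats only: max(407/43, 1028/167) = 9.465 servings → $4.73.
cottage cheese only: max(407/108, 1028/154) = 6.675 servings → $5.01.
strawberries only: max(407/32, 1028/179) = 12.72 servings → $12.08.
black beans only: max(407/46, 1028/335) = 8.848 servings → $4.42.
oats + cottage cheese with both tight: 4.236 servings and 2.082 servings → $3.68.
oats + strawberries: intersection lies outside the first quadrant.
oats + black beans: intersection lies outside the first quadrant.
cottage cheese + strawberries with both tight: 2.774 servings and 3.356 servings → $5.27.
cottage cheese + black beans with both tight: 3.061 servings and 1.662 servings → $3.13.
strawberries + black beans with both targets exact would need a negative amount; discard.
So the least-cost plan costs $3.13.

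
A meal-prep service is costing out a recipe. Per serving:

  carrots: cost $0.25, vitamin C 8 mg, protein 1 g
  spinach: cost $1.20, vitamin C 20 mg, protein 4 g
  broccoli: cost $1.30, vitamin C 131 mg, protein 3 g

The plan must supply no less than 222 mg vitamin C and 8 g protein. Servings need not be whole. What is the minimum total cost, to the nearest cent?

carrots only: max(222/8, 8/1) = 27.75 servings → $6.94.
spinach only: max(222/20, 8/4) = 11.1 servings → $13.32.
broccoli only: max(222/131, 8/3) = 2.667 servings → $3.47.
carrots + spinach: the both-tight solution has a negative serving — not a feasible corner.
carrots + broccoli with both tight: 3.57 servings and 1.477 servings → $2.81.
spinach + broccoli with both tight: 0.8233 servings and 1.569 servings → $3.03.
So the least-cost plan costs $2.81.

$2.81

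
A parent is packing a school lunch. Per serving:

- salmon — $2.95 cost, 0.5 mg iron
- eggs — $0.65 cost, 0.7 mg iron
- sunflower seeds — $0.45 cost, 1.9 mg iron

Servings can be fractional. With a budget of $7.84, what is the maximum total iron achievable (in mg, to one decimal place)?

33.1 mg

Iron per dollar: sunflower seeds 4.222, eggs 1.077, salmon 0.1695.
With no serving limits, spend the whole cost allowance on sunflower seeds: $7.84 / $0.45 × 1.9 mg = 33.1 mg.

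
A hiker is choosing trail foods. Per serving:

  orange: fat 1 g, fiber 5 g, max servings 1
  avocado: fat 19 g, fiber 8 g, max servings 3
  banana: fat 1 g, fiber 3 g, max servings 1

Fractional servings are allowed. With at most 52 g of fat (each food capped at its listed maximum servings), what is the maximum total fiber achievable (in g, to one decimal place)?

Fiber per g fat: orange 5, banana 3, avocado 0.4211.
Take 1 serving of orange: uses 1 g fat, +5.0 g fiber (running total 5.0 g).
Take 1 serving of banana: uses 1 g fat, +3.0 g fiber (running total 8.0 g).
Take 2.632 servings of avocado: uses 50 g fat, +21.1 g fiber (running total 29.1 g).
Greedy by best ratio exhausts the fat allowance optimally: 29.1 g.

29.1 g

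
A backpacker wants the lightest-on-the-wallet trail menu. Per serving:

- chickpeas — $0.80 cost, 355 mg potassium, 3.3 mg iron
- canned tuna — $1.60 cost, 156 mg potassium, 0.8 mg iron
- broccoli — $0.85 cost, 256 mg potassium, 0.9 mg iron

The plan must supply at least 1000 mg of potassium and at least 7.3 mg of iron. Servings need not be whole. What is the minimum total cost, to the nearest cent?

Minimising a linear cost over {potassium ≥ 1000, iron ≥ 7.3, servings ≥ 0} — the optimum is at a vertex, using one or two foods.
chickpeas only: max(1000/355, 7.3/3.3) = 2.817 servings → $2.25.
canned tuna only: max(1000/156, 7.3/0.8) = 9.125 servings → $14.60.
broccoli only: max(1000/256, 7.3/0.9) = 8.111 servings → $6.89.
chickpeas + canned tuna with both tight: 1.468 servings and 3.07 servings → $6.09.
chickpeas + broccoli with both tight: 1.844 servings and 1.349 servings → $2.62.
canned tuna + broccoli: intersection lies outside the first quadrant.
So the least-cost plan costs $2.25.

$2.25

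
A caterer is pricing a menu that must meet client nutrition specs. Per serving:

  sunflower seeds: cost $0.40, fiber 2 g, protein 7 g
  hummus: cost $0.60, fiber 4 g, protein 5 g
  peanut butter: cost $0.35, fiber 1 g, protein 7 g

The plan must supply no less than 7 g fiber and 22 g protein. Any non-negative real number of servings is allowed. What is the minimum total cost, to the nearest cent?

Check every corner: each single food scaled to meet both minima, and each pair solved so both constraints bind.
sunflower seeds only: max(7/2, 22/7) = 3.5 servings → $1.40.
hummus only: max(7/4, 22/5) = 4.4 servings → $2.64.
peanut butter only: max(7/1, 22/7) = 7 servings → $2.45.
sunflower seeds + hummus with both tight: 2.944 servings and 0.2778 servings → $1.34.
sunflower seeds + peanut butter: intersection lies outside the first quadrant.
hummus + peanut butter with both tight: 1.174 servings and 2.304 servings → $1.51.
So the least-cost plan costs $1.34.

$1.34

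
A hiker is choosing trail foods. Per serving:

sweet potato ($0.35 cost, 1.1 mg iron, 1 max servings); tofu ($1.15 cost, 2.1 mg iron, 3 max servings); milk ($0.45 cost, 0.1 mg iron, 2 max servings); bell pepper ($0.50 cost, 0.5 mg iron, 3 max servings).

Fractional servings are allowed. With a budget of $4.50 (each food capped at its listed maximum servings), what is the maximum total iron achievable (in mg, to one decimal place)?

Iron per dollar: sweet potato 3.143, tofu 1.826, bell pepper 1, milk 0.2222.
Take 1 serving of sweet potato: spends $0.35, +1.1 mg iron (running total 1.1 mg).
Take 3 servings of tofu: spends $3.45, +6.3 mg iron (running total 7.4 mg).
Take 1.4 servings of bell pepper: spends $0.70, +0.7 mg iron (running total 8.1 mg).
Filling greedily by iron-per-dollar is optimal for one linear limit, giving 8.1 mg.

8.1 mg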